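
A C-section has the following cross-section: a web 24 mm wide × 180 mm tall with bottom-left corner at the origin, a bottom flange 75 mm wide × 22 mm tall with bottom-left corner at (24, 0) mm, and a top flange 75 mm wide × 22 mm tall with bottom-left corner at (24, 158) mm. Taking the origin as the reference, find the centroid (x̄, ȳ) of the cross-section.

x̄ = 33.44 mm, ȳ = 90.00 mm

web: A = 24 × 180 = 4320.00, centroid at (12.00, 90.00).
bottom flange: A = 75 × 22 = 1650.00, centroid at (61.50, 11.00).
top flange: A = 75 × 22 = 1650.00, centroid at (61.50, 169.00).
ΣA = 7620.00 mm², ΣAx̄ = 254790.00 mm³, ΣAȳ = 685800.00 mm³.
x̄ = 254790.00/7620.00 = 33.44 mm; ȳ = 685800.00/7620.00 = 90.00 mm.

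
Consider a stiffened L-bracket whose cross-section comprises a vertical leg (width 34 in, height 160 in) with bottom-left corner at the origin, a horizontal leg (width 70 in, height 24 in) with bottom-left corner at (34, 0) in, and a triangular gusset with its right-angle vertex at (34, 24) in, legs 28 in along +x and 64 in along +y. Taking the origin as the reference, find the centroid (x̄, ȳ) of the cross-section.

x̄ = 30.84 in, ȳ = 61.87 in

Part | A | x̄ᵢ | ȳᵢ | A·x̄ᵢ | A·ȳᵢ
vertical leg | 5440.00 | 17.00 | 80.00 | 92480.00 | 435200.00
horizontal leg | 1680.00 | 69.00 | 12.00 | 115920.00 | 20160.00
gusset | 896.00 | 43.33 | 45.33 | 38826.67 | 40618.67
Σ | 8016.00 |  |  | 247226.67 | 495978.67
x̄ = 247226.67 / 8016.00 = 30.84 in
ȳ = 495978.67 / 8016.00 = 61.87 in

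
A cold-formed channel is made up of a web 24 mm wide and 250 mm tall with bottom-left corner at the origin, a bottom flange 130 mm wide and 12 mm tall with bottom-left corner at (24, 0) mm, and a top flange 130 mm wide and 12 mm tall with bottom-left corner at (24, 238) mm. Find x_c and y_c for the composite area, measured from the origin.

x_c = 38.34 mm, y_c = 125.00 mm

Part | A | x̄ᵢ | ȳᵢ | A·x̄ᵢ | A·ȳᵢ
web | 6000.00 | 12.00 | 125.00 | 72000.00 | 750000.00
bottom flange | 1560.00 | 89.00 | 6.00 | 138840.00 | 9360.00
top flange | 1560.00 | 89.00 | 244.00 | 138840.00 | 380640.00
Σ | 9120.00 |  |  | 349680.00 | 1140000.00
x_c = 349680.00 / 9120.00 = 38.34 mm
y_c = 1140000.00 / 9120.00 = 125.00 mm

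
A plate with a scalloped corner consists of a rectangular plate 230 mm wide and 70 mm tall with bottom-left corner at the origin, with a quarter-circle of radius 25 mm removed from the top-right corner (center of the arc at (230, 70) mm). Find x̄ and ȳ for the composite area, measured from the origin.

Part | A | x̄ᵢ | ȳᵢ | A·x̄ᵢ | A·ȳᵢ
plate | 16100.00 | 115.00 | 35.00 | 1851500.00 | 563500.00
removed quarter-circle | -490.87 | 219.39 | 59.39 | -107692.65 | -29152.84
Σ | 15609.13 |  |  | 1743807.35 | 534347.16
x̄ = 1743807.35 / 15609.13 = 111.72 mm
ȳ = 534347.16 / 15609.13 = 34.23 mm

x̄ = 111.72 mm, ȳ = 34.23 mm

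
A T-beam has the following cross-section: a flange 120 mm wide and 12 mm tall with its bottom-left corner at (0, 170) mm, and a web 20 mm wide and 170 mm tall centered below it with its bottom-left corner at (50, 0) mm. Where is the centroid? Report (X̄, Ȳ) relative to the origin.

X̄ = 60.00 mm, Ȳ = 112.07 mm

web: A = 20 × 170 = 3400.00, centroid at (60.00, 85.00).
flange: A = 120 × 12 = 1440.00, centroid at (60.00, 176.00).
ΣA = 4840.00 mm², ΣAX̄ = 290400.00 mm³, ΣAȲ = 542440.00 mm³.
X̄ = 290400.00/4840.00 = 60.00 mm; Ȳ = 542440.00/4840.00 = 112.07 mm.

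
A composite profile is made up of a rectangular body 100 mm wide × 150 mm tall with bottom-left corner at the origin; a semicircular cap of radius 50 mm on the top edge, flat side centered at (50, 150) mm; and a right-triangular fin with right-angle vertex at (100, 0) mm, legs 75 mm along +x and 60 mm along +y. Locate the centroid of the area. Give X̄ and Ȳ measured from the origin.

X̄ = 57.97 mm, Ȳ = 87.00 mm

rectangular body: A = 100 × 150 = 15000.00, centroid at (50.00, 75.00).
semicircular top: A = ½π·50² = 3926.99, centroid at (50.00, 171.22).
triangular fin: A = ½·75·60 = 2250.00, centroid at (125.00, 20.00).
ΣA = 21176.99 mm², ΣAX̄ = 1227599.54 mm³, ΣAȲ = 1842381.96 mm³.
X̄ = 1227599.54/21176.99 = 57.97 mm; Ȳ = 1842381.96/21176.99 = 87.00 mm.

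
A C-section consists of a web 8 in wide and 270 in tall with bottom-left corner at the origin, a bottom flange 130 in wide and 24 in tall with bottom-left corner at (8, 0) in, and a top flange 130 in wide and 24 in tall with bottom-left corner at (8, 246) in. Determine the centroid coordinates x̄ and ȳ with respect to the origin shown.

web: A = 8 × 270 = 2160.00, centroid at (4.00, 135.00).
bottom flange: A = 130 × 24 = 3120.00, centroid at (73.00, 12.00).
top flange: A = 130 × 24 = 3120.00, centroid at (73.00, 258.00).
ΣA = 8400.00 in², ΣAx̄ = 464160.00 in³, ΣAȳ = 1134000.00 in³.
x̄ = 464160.00/8400.00 = 55.26 in; ȳ = 1134000.00/8400.00 = 135.00 in.

x̄ = 55.26 in, ȳ = 135.00 in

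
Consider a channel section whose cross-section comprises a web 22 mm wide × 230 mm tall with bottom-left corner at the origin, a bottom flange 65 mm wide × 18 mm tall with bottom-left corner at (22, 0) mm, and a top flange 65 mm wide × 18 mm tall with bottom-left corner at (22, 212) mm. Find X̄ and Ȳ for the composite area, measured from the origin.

X̄ = 24.76 mm, Ȳ = 115.00 mm

Part | A | x̄ᵢ | ȳᵢ | A·x̄ᵢ | A·ȳᵢ
web | 5060.00 | 11.00 | 115.00 | 55660.00 | 581900.00
bottom flange | 1170.00 | 54.50 | 9.00 | 63765.00 | 10530.00
top flange | 1170.00 | 54.50 | 221.00 | 63765.00 | 258570.00
Σ | 7400.00 |  |  | 183190.00 | 851000.00
X̄ = 183190.00 / 7400.00 = 24.76 mm
Ȳ = 851000.00 / 7400.00 = 115.00 mm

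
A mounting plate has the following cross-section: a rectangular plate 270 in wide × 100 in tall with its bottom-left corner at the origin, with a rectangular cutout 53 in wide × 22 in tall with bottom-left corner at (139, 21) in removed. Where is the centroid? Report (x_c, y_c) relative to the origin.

Part | A | x̄ᵢ | ȳᵢ | A·x̄ᵢ | A·ȳᵢ
plate | 27000.00 | 135.00 | 50.00 | 3645000.00 | 1350000.00
hole | -1166.00 | 165.50 | 32.00 | -192973.00 | -37312.00
Σ | 25834.00 |  |  | 3452027.00 | 1312688.00
x_c = 3452027.00 / 25834.00 = 133.62 in
y_c = 1312688.00 / 25834.00 = 50.81 in

x_c = 133.62 in, y_c = 50.81 in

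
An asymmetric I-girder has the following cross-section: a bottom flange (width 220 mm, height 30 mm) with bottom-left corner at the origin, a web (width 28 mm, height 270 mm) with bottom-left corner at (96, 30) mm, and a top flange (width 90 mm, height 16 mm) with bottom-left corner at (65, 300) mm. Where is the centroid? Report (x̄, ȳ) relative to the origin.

x̄ = 110.00 mm, ȳ = 114.74 mm

bottom flange: A = 220 × 30 = 6600.00, centroid at (110.00, 15.00).
web: A = 28 × 270 = 7560.00, centroid at (110.00, 165.00).
top flange: A = 90 × 16 = 1440.00, centroid at (110.00, 308.00).
ΣA = 15600.00 mm², ΣAx̄ = 1716000.00 mm³, ΣAȳ = 1789920.00 mm³.
x̄ = 1716000.00/15600.00 = 110.00 mm; ȳ = 1789920.00/15600.00 = 114.74 mm.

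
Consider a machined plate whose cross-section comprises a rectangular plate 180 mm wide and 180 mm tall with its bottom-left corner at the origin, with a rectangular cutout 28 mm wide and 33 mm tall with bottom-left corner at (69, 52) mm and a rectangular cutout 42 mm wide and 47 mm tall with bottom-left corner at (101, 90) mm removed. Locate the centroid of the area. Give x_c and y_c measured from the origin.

x_c = 88.08 mm, y_c = 89.10 mm

plate: A = 180 × 180 = 32400.00, centroid at (90.00, 90.00).
hole 1: A = −(28 × 33) = -924.00, centroid at (83.00, 68.50).
hole 2: A = −(42 × 47) = -1974.00, centroid at (122.00, 113.50).
ΣA = 29502.00 mm²
ΣAx_c = (32400.00)(90.00) + (-924.00)(83.00) + (-1974.00)(122.00) = 2598480.00 mm³
ΣAy_c = (32400.00)(90.00) + (-924.00)(68.50) + (-1974.00)(113.50) = 2628657.00 mm³
x_c = 2598480.00 / 29502.00 = 88.08 mm
y_c = 2628657.00 / 29502.00 = 89.10 mm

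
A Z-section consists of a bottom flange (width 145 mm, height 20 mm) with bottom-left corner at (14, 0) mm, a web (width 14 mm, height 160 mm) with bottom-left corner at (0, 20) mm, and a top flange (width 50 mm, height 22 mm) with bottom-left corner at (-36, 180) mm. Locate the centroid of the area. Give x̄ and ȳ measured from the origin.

bottom flange: A = 145 × 20 = 2900.00, centroid at (86.50, 10.00).
web: A = 14 × 160 = 2240.00, centroid at (7.00, 100.00).
top flange: A = 50 × 22 = 1100.00, centroid at (-11.00, 191.00).
ΣA = 6240.00 mm²
ΣAx̄ = (2900.00)(86.50) + (2240.00)(7.00) + (1100.00)(-11.00) = 254430.00 mm³
ΣAȳ = (2900.00)(10.00) + (2240.00)(100.00) + (1100.00)(191.00) = 463100.00 mm³
x̄ = 254430.00 / 6240.00 = 40.77 mm
ȳ = 463100.00 / 6240.00 = 74.21 mm

x̄ = 40.77 mm, ȳ = 74.21 mm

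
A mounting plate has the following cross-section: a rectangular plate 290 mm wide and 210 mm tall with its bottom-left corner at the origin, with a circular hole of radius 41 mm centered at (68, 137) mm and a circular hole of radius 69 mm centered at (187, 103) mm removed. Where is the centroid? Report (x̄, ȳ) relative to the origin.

x̄ = 139.55 mm, ȳ = 101.58 mm

plate: A = 290 × 210 = 60900.00, centroid at (145.00, 105.00).
hole 1: A = −π·41² = -5281.02, centroid at (68.00, 137.00).
hole 2: A = −π·69² = -14957.12, centroid at (187.00, 103.00).
ΣA = 40661.86 mm², ΣAx̄ = 5674408.90 mm³, ΣAȳ = 4130417.01 mm³.
x̄ = 5674408.90/40661.86 = 139.55 mm; ȳ = 4130417.01/40661.86 = 101.58 mm.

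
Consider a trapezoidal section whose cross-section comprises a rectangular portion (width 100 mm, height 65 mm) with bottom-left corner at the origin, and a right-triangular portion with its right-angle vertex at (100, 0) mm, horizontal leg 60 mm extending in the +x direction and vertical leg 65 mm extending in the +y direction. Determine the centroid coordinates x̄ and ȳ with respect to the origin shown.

x̄ = 66.15 mm, ȳ = 30.00 mm

rectangular portion: A = 100 × 65 = 6500.00, centroid at (50.00, 32.50).
triangular portion: A = ½·60·65 = 1950.00, centroid at (120.00, 21.67).
ΣA = 8450.00 mm², ΣAx̄ = 559000.00 mm³, ΣAȳ = 253500.00 mm³.
x̄ = 559000.00/8450.00 = 66.15 mm; ȳ = 253500.00/8450.00 = 30.00 mm.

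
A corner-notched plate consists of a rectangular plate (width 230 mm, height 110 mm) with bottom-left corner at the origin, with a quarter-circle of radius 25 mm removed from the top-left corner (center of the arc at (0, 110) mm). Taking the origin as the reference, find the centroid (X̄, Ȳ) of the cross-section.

X̄ = 117.07 mm, Ȳ = 54.12 mm

Part | A | x̄ᵢ | ȳᵢ | A·x̄ᵢ | A·ȳᵢ
plate | 25300.00 | 115.00 | 55.00 | 2909500.00 | 1391500.00
removed quarter-circle | -490.87 | 10.61 | 99.39 | -5208.33 | -48787.79
Σ | 24809.13 |  |  | 2904291.67 | 1342712.21
X̄ = 2904291.67 / 24809.13 = 117.07 mm
Ȳ = 1342712.21 / 24809.13 = 54.12 mm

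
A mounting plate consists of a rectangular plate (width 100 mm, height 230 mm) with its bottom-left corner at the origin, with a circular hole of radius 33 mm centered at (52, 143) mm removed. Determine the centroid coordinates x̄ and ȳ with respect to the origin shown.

x̄ = 49.65 mm, ȳ = 110.11 mm

Part | A | x̄ᵢ | ȳᵢ | A·x̄ᵢ | A·ȳᵢ
plate | 23000.00 | 50.00 | 115.00 | 1150000.00 | 2645000.00
hole | -3421.19 | 52.00 | 143.00 | -177902.11 | -489230.80
Σ | 19578.81 |  |  | 972097.89 | 2155769.20
x̄ = 972097.89 / 19578.81 = 49.65 mm
ȳ = 2155769.20 / 19578.81 = 110.11 mm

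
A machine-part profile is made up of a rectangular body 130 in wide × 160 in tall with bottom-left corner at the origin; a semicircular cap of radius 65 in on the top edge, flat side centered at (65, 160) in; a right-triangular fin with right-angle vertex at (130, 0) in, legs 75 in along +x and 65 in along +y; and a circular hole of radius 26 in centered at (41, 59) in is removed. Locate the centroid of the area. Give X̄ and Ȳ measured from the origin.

Part | A | x̄ᵢ | ȳᵢ | A·x̄ᵢ | A·ȳᵢ
rectangular body | 20800.00 | 65.00 | 80.00 | 1352000.00 | 1664000.00
semicircular top | 6636.61 | 65.00 | 187.59 | 431379.94 | 1244941.65
triangular fin | 2437.50 | 155.00 | 21.67 | 377812.50 | 52812.50
hole | -2123.72 | 41.00 | 59.00 | -87072.38 | -125299.28
Σ | 27750.40 |  |  | 2074120.06 | 2836454.87
X̄ = 2074120.06 / 27750.40 = 74.74 in
Ȳ = 2836454.87 / 27750.40 = 102.21 in

X̄ = 74.74 in, Ȳ = 102.21 in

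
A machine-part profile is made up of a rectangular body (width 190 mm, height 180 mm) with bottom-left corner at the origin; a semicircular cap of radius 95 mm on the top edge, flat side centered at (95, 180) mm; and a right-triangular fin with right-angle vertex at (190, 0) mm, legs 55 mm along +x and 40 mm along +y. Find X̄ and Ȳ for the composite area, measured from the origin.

rectangular body: A = 190 × 180 = 34200.00, centroid at (95.00, 90.00).
semicircular top: A = ½π·95² = 14176.44, centroid at (95.00, 220.32).
triangular fin: A = ½·55·40 = 1100.00, centroid at (208.33, 13.33).
ΣA = 49476.44 mm², ΣAX̄ = 4824928.17 mm³, ΣAȲ = 6216008.63 mm³.
X̄ = 4824928.17/49476.44 = 97.52 mm; Ȳ = 6216008.63/49476.44 = 125.64 mm.

X̄ = 97.52 mm, Ȳ = 125.64 mm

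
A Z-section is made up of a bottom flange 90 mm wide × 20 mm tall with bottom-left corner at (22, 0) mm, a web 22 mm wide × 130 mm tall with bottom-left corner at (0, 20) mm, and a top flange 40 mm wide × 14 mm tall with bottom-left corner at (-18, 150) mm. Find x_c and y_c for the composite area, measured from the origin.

bottom flange: A = 90 × 20 = 1800.00, centroid at (67.00, 10.00).
web: A = 22 × 130 = 2860.00, centroid at (11.00, 85.00).
top flange: A = 40 × 14 = 560.00, centroid at (2.00, 157.00).
ΣA = 5220.00 mm²
ΣAx_c = (1800.00)(67.00) + (2860.00)(11.00) + (560.00)(2.00) = 153180.00 mm³
ΣAy_c = (1800.00)(10.00) + (2860.00)(85.00) + (560.00)(157.00) = 349020.00 mm³
x_c = 153180.00 / 5220.00 = 29.34 mm
y_c = 349020.00 / 5220.00 = 66.86 mm

x_c = 29.34 mm, y_c = 66.86 mm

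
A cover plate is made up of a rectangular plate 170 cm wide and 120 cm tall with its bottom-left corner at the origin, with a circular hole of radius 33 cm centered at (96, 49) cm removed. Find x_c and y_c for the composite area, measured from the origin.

plate: A = 170 × 120 = 20400.00, centroid at (85.00, 60.00).
hole: A = −π·33² = -3421.19, centroid at (96.00, 49.00).
ΣA = 16978.81 cm²
ΣAx_c = (20400.00)(85.00) + (-3421.19)(96.00) = 1405565.34 cm³
ΣAy_c = (20400.00)(60.00) + (-3421.19)(49.00) = 1056361.47 cm³
x_c = 1405565.34 / 16978.81 = 82.78 cm
y_c = 1056361.47 / 16978.81 = 62.22 cm

x_c = 82.78 cm, y_c = 62.22 cm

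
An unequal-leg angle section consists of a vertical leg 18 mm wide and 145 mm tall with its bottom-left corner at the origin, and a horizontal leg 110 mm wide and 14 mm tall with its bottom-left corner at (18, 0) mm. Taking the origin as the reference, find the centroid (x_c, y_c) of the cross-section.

x_c = 32.75 mm, y_c = 48.19 mm

vertical leg: A = 18 × 145 = 2610.00, centroid at (9.00, 72.50).
horizontal leg: A = 110 × 14 = 1540.00, centroid at (73.00, 7.00).
ΣA = 4150.00 mm²
ΣAx_c = (2610.00)(9.00) + (1540.00)(73.00) = 135910.00 mm³
ΣAy_c = (2610.00)(72.50) + (1540.00)(7.00) = 200005.00 mm³
x_c = 135910.00 / 4150.00 = 32.75 mm
y_c = 200005.00 / 4150.00 = 48.19 mm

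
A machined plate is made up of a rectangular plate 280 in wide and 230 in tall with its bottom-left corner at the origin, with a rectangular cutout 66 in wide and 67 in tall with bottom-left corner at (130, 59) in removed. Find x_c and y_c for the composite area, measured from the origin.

plate: A = 280 × 230 = 64400.00, centroid at (140.00, 115.00).
hole: A = −(66 × 67) = -4422.00, centroid at (163.00, 92.50).
ΣA = 59978.00 in², ΣAx_c = 8295214.00 in³, ΣAy_c = 6996965.00 in³.
x_c = 8295214.00/59978.00 = 138.30 in; y_c = 6996965.00/59978.00 = 116.66 in.

x_c = 138.30 in, y_c = 116.66 in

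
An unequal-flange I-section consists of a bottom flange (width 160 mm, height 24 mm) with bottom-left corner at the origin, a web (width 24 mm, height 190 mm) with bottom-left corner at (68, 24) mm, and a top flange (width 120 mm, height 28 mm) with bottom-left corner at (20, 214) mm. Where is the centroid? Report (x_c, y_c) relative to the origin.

x_c = 80.00 mm, y_c = 115.20 mm

Part | A | x̄ᵢ | ȳᵢ | A·x̄ᵢ | A·ȳᵢ
bottom flange | 3840.00 | 80.00 | 12.00 | 307200.00 | 46080.00
web | 4560.00 | 80.00 | 119.00 | 364800.00 | 542640.00
top flange | 3360.00 | 80.00 | 228.00 | 268800.00 | 766080.00
Σ | 11760.00 |  |  | 940800.00 | 1354800.00
x_c = 940800.00 / 11760.00 = 80.00 mm
y_c = 1354800.00 / 11760.00 = 115.20 mm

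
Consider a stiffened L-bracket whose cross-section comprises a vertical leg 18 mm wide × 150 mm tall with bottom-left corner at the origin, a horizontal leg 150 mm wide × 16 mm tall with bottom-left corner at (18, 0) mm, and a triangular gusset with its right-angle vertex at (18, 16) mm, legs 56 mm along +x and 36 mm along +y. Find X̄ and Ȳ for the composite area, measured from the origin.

X̄ = 46.57 mm, Ȳ = 40.92 mm

Part | A | x̄ᵢ | ȳᵢ | A·x̄ᵢ | A·ȳᵢ
vertical leg | 2700.00 | 9.00 | 75.00 | 24300.00 | 202500.00
horizontal leg | 2400.00 | 93.00 | 8.00 | 223200.00 | 19200.00
gusset | 1008.00 | 36.67 | 28.00 | 36960.00 | 28224.00
Σ | 6108.00 |  |  | 284460.00 | 249924.00
X̄ = 284460.00 / 6108.00 = 46.57 mm
Ȳ = 249924.00 / 6108.00 = 40.92 mm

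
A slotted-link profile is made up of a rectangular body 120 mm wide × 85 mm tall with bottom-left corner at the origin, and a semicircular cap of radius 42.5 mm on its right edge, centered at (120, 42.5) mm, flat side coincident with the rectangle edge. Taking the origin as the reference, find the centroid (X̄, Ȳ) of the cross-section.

X̄ = 76.98 mm, Ȳ = 42.50 mm

Part | A | x̄ᵢ | ȳᵢ | A·x̄ᵢ | A·ȳᵢ
rectangular body | 10200.00 | 60.00 | 42.50 | 612000.00 | 433500.00
semicircular end | 2837.25 | 138.04 | 42.50 | 391647.19 | 120583.16
Σ | 13037.25 |  |  | 1003647.19 | 554083.16
X̄ = 1003647.19 / 13037.25 = 76.98 mm
Ȳ = 554083.16 / 13037.25 = 42.50 mm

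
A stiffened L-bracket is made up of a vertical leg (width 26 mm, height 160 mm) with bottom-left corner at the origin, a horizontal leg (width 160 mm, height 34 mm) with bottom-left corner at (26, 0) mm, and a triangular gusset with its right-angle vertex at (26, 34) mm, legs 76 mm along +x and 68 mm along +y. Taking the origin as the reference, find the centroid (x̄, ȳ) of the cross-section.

x̄ = 62.65 mm, ȳ = 46.92 mm

vertical leg: A = 26 × 160 = 4160.00, centroid at (13.00, 80.00).
horizontal leg: A = 160 × 34 = 5440.00, centroid at (106.00, 17.00).
gusset: A = ½·76·68 = 2584.00, centroid at (51.33, 56.67).
ΣA = 12184.00 mm², ΣAx̄ = 763365.33 mm³, ΣAȳ = 571706.67 mm³.
x̄ = 763365.33/12184.00 = 62.65 mm; ȳ = 571706.67/12184.00 = 46.92 mm.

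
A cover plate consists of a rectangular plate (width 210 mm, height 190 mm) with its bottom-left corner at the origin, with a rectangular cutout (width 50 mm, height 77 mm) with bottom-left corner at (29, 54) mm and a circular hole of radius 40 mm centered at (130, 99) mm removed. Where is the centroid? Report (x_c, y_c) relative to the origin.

plate: A = 210 × 190 = 39900.00, centroid at (105.00, 95.00).
hole 1: A = −(50 × 77) = -3850.00, centroid at (54.00, 92.50).
hole 2: A = −π·40² = -5026.55, centroid at (130.00, 99.00).
ΣA = 31023.45 mm²
ΣAx_c = (39900.00)(105.00) + (-3850.00)(54.00) + (-5026.55)(130.00) = 3328148.73 mm³
ΣAy_c = (39900.00)(95.00) + (-3850.00)(92.50) + (-5026.55)(99.00) = 2936746.72 mm³
x_c = 3328148.73 / 31023.45 = 107.28 mm
y_c = 2936746.72 / 31023.45 = 94.66 mm

x_c = 107.28 mm, y_c = 94.66 mm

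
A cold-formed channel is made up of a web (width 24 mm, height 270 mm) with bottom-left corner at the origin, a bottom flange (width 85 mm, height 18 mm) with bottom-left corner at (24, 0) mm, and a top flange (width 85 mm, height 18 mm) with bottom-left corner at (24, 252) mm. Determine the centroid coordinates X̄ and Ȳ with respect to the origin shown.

Part | A | x̄ᵢ | ȳᵢ | A·x̄ᵢ | A·ȳᵢ
web | 6480.00 | 12.00 | 135.00 | 77760.00 | 874800.00
bottom flange | 1530.00 | 66.50 | 9.00 | 101745.00 | 13770.00
top flange | 1530.00 | 66.50 | 261.00 | 101745.00 | 399330.00
Σ | 9540.00 |  |  | 281250.00 | 1287900.00
X̄ = 281250.00 / 9540.00 = 29.48 mm
Ȳ = 1287900.00 / 9540.00 = 135.00 mm

X̄ = 29.48 mm, Ȳ = 135.00 mm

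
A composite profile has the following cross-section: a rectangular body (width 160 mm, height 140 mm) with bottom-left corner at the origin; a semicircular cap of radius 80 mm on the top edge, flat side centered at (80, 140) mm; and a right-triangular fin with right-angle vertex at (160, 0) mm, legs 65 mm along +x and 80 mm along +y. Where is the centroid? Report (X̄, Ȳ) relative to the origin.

X̄ = 87.54 mm, Ȳ = 96.60 mm

rectangular body: A = 160 × 140 = 22400.00, centroid at (80.00, 70.00).
semicircular top: A = ½π·80² = 10053.10, centroid at (80.00, 173.95).
triangular fin: A = ½·65·80 = 2600.00, centroid at (181.67, 26.67).
ΣA = 35053.10 mm², ΣAX̄ = 3068581.05 mm³, ΣAȲ = 3386100.18 mm³.
X̄ = 3068581.05/35053.10 = 87.54 mm; Ȳ = 3386100.18/35053.10 = 96.60 mm.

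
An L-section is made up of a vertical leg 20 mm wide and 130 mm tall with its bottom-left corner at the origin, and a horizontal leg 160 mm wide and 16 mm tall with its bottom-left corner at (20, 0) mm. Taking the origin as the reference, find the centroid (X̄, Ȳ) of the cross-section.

vertical leg: A = 20 × 130 = 2600.00, centroid at (10.00, 65.00).
horizontal leg: A = 160 × 16 = 2560.00, centroid at (100.00, 8.00).
ΣA = 5160.00 mm²
ΣAX̄ = (2600.00)(10.00) + (2560.00)(100.00) = 282000.00 mm³
ΣAȲ = (2600.00)(65.00) + (2560.00)(8.00) = 189480.00 mm³
X̄ = 282000.00 / 5160.00 = 54.65 mm
Ȳ = 189480.00 / 5160.00 = 36.72 mm

X̄ = 54.65 mm, Ȳ = 36.72 mm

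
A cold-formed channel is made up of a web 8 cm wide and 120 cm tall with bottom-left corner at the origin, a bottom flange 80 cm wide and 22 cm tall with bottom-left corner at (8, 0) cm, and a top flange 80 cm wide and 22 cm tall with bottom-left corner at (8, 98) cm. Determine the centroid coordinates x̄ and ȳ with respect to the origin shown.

x̄ = 38.57 cm, ȳ = 60.00 cm

Part | A | x̄ᵢ | ȳᵢ | A·x̄ᵢ | A·ȳᵢ
web | 960.00 | 4.00 | 60.00 | 3840.00 | 57600.00
bottom flange | 1760.00 | 48.00 | 11.00 | 84480.00 | 19360.00
top flange | 1760.00 | 48.00 | 109.00 | 84480.00 | 191840.00
Σ | 4480.00 |  |  | 172800.00 | 268800.00
x̄ = 172800.00 / 4480.00 = 38.57 cm
ȳ = 268800.00 / 4480.00 = 60.00 cm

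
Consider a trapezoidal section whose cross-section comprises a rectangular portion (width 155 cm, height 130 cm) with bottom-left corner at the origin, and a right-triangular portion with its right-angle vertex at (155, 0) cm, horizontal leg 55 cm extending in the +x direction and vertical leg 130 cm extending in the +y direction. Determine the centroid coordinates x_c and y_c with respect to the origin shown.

x_c = 91.94 cm, y_c = 61.74 cm

rectangular portion: A = 155 × 130 = 20150.00, centroid at (77.50, 65.00).
triangular portion: A = ½·55·130 = 3575.00, centroid at (173.33, 43.33).
ΣA = 23725.00 cm², ΣAx_c = 2181291.67 cm³, ΣAy_c = 1464666.67 cm³.
x_c = 2181291.67/23725.00 = 91.94 cm; y_c = 1464666.67/23725.00 = 61.74 cm.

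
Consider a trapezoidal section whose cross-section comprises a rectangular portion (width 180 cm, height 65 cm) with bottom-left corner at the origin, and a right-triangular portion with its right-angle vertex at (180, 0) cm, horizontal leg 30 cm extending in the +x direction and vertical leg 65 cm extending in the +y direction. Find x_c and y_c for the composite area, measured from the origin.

rectangular portion: A = 180 × 65 = 11700.00, centroid at (90.00, 32.50).
triangular portion: A = ½·30·65 = 975.00, centroid at (190.00, 21.67).
ΣA = 12675.00 cm²
ΣAx_c = (11700.00)(90.00) + (975.00)(190.00) = 1238250.00 cm³
ΣAy_c = (11700.00)(32.50) + (975.00)(21.67) = 401375.00 cm³
x_c = 1238250.00 / 12675.00 = 97.69 cm
y_c = 401375.00 / 12675.00 = 31.67 cm

x_c = 97.69 cm, y_c = 31.67 cm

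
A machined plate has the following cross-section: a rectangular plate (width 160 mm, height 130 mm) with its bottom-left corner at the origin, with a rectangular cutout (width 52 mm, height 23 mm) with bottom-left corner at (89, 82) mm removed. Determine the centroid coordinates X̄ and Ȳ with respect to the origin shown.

plate: A = 160 × 130 = 20800.00, centroid at (80.00, 65.00).
hole: A = −(52 × 23) = -1196.00, centroid at (115.00, 93.50).
ΣA = 19604.00 mm², ΣAX̄ = 1526460.00 mm³, ΣAȲ = 1240174.00 mm³.
X̄ = 1526460.00/19604.00 = 77.86 mm; Ȳ = 1240174.00/19604.00 = 63.26 mm.

X̄ = 77.86 mm, Ȳ = 63.26 mm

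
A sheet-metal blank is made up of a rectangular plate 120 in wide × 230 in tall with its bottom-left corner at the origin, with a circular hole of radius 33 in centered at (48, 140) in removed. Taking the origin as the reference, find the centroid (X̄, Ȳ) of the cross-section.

X̄ = 61.70 in, Ȳ = 111.46 in

Part | A | x̄ᵢ | ȳᵢ | A·x̄ᵢ | A·ȳᵢ
plate | 27600.00 | 60.00 | 115.00 | 1656000.00 | 3174000.00
hole | -3421.19 | 48.00 | 140.00 | -164217.33 | -478967.22
Σ | 24178.81 |  |  | 1491782.67 | 2695032.78
X̄ = 1491782.67 / 24178.81 = 61.70 in
Ȳ = 2695032.78 / 24178.81 = 111.46 in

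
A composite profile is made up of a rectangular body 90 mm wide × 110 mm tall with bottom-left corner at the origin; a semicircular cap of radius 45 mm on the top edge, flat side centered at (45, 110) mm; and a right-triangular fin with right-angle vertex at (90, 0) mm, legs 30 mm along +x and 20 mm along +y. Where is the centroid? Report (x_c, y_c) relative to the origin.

rectangular body: A = 90 × 110 = 9900.00, centroid at (45.00, 55.00).
semicircular top: A = ½π·45² = 3180.86, centroid at (45.00, 129.10).
triangular fin: A = ½·30·20 = 300.00, centroid at (100.00, 6.67).
ΣA = 13380.86 mm²
ΣAx_c = (9900.00)(45.00) + (3180.86)(45.00) + (300.00)(100.00) = 618638.82 mm³
ΣAy_c = (9900.00)(55.00) + (3180.86)(129.10) + (300.00)(6.67) = 957144.88 mm³
x_c = 618638.82 / 13380.86 = 46.23 mm
y_c = 957144.88 / 13380.86 = 71.53 mm

x_c = 46.23 mm, y_c = 71.53 mm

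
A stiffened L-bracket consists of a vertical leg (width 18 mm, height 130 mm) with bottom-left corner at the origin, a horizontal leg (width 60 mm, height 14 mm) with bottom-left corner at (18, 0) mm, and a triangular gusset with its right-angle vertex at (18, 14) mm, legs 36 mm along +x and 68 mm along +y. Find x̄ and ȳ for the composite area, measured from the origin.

vertical leg: A = 18 × 130 = 2340.00, centroid at (9.00, 65.00).
horizontal leg: A = 60 × 14 = 840.00, centroid at (48.00, 7.00).
gusset: A = ½·36·68 = 1224.00, centroid at (30.00, 36.67).
ΣA = 4404.00 mm², ΣAx̄ = 98100.00 mm³, ΣAȳ = 202860.00 mm³.
x̄ = 98100.00/4404.00 = 22.28 mm; ȳ = 202860.00/4404.00 = 46.06 mm.

x̄ = 22.28 mm, ȳ = 46.06 mm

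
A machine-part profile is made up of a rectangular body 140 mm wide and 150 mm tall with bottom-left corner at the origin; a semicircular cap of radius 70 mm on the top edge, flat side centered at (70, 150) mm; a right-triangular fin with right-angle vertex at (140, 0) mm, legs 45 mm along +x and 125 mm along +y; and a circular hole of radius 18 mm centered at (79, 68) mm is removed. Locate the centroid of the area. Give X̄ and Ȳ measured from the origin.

X̄ = 77.54 mm, Ȳ = 98.59 mm

rectangular body: A = 140 × 150 = 21000.00, centroid at (70.00, 75.00).
semicircular top: A = ½π·70² = 7696.90, centroid at (70.00, 179.71).
triangular fin: A = ½·45·125 = 2812.50, centroid at (155.00, 41.67).
hole: A = −π·18² = -1017.88, centroid at (79.00, 68.00).
ΣA = 30491.53 mm²
ΣAX̄ = (21000.00)(70.00) + (7696.90)(70.00) + (2812.50)(155.00) + (-1017.88)(79.00) = 2364308.43 mm³
ΣAȲ = (21000.00)(75.00) + (7696.90)(179.71) + (2812.50)(41.67) + (-1017.88)(68.00) = 3006173.90 mm³
X̄ = 2364308.43 / 30491.53 = 77.54 mm
Ȳ = 3006173.90 / 30491.53 = 98.59 mm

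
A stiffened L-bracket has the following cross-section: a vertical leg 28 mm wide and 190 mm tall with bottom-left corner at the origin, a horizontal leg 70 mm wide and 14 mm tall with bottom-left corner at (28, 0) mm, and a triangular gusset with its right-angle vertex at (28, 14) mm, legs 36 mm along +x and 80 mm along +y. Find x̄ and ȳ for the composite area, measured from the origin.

Part | A | x̄ᵢ | ȳᵢ | A·x̄ᵢ | A·ȳᵢ
vertical leg | 5320.00 | 14.00 | 95.00 | 74480.00 | 505400.00
horizontal leg | 980.00 | 63.00 | 7.00 | 61740.00 | 6860.00
gusset | 1440.00 | 40.00 | 40.67 | 57600.00 | 58560.00
Σ | 7740.00 |  |  | 193820.00 | 570820.00
x̄ = 193820.00 / 7740.00 = 25.04 mm
ȳ = 570820.00 / 7740.00 = 73.75 mm

x̄ = 25.04 mm, ȳ = 73.75 mm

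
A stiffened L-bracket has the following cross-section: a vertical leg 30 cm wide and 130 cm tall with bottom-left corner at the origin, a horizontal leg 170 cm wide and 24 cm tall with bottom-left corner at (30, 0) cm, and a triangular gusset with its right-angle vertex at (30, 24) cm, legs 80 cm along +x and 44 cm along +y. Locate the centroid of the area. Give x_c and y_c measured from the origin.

vertical leg: A = 30 × 130 = 3900.00, centroid at (15.00, 65.00).
horizontal leg: A = 170 × 24 = 4080.00, centroid at (115.00, 12.00).
gusset: A = ½·80·44 = 1760.00, centroid at (56.67, 38.67).
ΣA = 9740.00 cm², ΣAx_c = 627433.33 cm³, ΣAy_c = 370513.33 cm³.
x_c = 627433.33/9740.00 = 64.42 cm; y_c = 370513.33/9740.00 = 38.04 cm.

x_c = 64.42 cm, y_c = 38.04 cm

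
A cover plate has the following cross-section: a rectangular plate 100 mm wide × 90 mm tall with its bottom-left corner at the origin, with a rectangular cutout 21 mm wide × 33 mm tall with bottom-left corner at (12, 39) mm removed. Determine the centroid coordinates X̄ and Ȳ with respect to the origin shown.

Part | A | x̄ᵢ | ȳᵢ | A·x̄ᵢ | A·ȳᵢ
plate | 9000.00 | 50.00 | 45.00 | 450000.00 | 405000.00
hole | -693.00 | 22.50 | 55.50 | -15592.50 | -38461.50
Σ | 8307.00 |  |  | 434407.50 | 366538.50
X̄ = 434407.50 / 8307.00 = 52.29 mm
Ȳ = 366538.50 / 8307.00 = 44.12 mm

X̄ = 52.29 mm, Ȳ = 44.12 mm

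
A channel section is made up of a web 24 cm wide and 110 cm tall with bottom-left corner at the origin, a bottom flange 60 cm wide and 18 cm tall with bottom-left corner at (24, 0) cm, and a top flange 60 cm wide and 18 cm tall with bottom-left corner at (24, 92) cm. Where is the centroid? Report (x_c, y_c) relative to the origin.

x_c = 30.90 cm, y_c = 55.00 cm

web: A = 24 × 110 = 2640.00, centroid at (12.00, 55.00).
bottom flange: A = 60 × 18 = 1080.00, centroid at (54.00, 9.00).
top flange: A = 60 × 18 = 1080.00, centroid at (54.00, 101.00).
ΣA = 4800.00 cm²
ΣAx_c = (2640.00)(12.00) + (1080.00)(54.00) + (1080.00)(54.00) = 148320.00 cm³
ΣAy_c = (2640.00)(55.00) + (1080.00)(9.00) + (1080.00)(101.00) = 264000.00 cm³
x_c = 148320.00 / 4800.00 = 30.90 cm
y_c = 264000.00 / 4800.00 = 55.00 cm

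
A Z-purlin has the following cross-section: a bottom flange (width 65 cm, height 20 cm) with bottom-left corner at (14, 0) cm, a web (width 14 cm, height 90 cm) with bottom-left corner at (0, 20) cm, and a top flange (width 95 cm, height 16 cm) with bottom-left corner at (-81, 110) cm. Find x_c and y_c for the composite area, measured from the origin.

x_c = 4.50 cm, y_c = 67.22 cm

bottom flange: A = 65 × 20 = 1300.00, centroid at (46.50, 10.00).
web: A = 14 × 90 = 1260.00, centroid at (7.00, 65.00).
top flange: A = 95 × 16 = 1520.00, centroid at (-33.50, 118.00).
ΣA = 4080.00 cm², ΣAx_c = 18350.00 cm³, ΣAy_c = 274260.00 cm³.
x_c = 18350.00/4080.00 = 4.50 cm; y_c = 274260.00/4080.00 = 67.22 cm.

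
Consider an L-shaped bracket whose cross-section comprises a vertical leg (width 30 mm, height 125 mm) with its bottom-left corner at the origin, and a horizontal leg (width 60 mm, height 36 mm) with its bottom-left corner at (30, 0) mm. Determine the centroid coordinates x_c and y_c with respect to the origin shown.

x_c = 31.45 mm, y_c = 46.24 mm

Part | A | x̄ᵢ | ȳᵢ | A·x̄ᵢ | A·ȳᵢ
vertical leg | 3750.00 | 15.00 | 62.50 | 56250.00 | 234375.00
horizontal leg | 2160.00 | 60.00 | 18.00 | 129600.00 | 38880.00
Σ | 5910.00 |  |  | 185850.00 | 273255.00
x_c = 185850.00 / 5910.00 = 31.45 mm
y_c = 273255.00 / 5910.00 = 46.24 mm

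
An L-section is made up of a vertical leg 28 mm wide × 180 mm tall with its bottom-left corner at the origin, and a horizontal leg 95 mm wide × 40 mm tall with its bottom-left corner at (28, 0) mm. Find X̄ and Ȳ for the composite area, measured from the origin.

X̄ = 40.44 mm, Ȳ = 59.91 mm

vertical leg: A = 28 × 180 = 5040.00, centroid at (14.00, 90.00).
horizontal leg: A = 95 × 40 = 3800.00, centroid at (75.50, 20.00).
ΣA = 8840.00 mm²
ΣAX̄ = (5040.00)(14.00) + (3800.00)(75.50) = 357460.00 mm³
ΣAȲ = (5040.00)(90.00) + (3800.00)(20.00) = 529600.00 mm³
X̄ = 357460.00 / 8840.00 = 40.44 mm
Ȳ = 529600.00 / 8840.00 = 59.91 mm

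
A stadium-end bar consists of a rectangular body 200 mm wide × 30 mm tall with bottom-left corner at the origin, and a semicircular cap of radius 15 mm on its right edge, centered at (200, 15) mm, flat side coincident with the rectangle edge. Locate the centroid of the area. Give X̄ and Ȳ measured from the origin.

X̄ = 105.92 mm, Ȳ = 15.00 mm

Part | A | x̄ᵢ | ȳᵢ | A·x̄ᵢ | A·ȳᵢ
rectangular body | 6000.00 | 100.00 | 15.00 | 600000.00 | 90000.00
semicircular end | 353.43 | 206.37 | 15.00 | 72935.83 | 5301.44
Σ | 6353.43 |  |  | 672935.83 | 95301.44
X̄ = 672935.83 / 6353.43 = 105.92 mm
Ȳ = 95301.44 / 6353.43 = 15.00 mm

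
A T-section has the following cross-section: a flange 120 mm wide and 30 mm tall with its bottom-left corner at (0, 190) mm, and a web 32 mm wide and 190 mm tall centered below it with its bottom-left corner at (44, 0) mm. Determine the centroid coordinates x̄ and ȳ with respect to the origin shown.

web: A = 32 × 190 = 6080.00, centroid at (60.00, 95.00).
flange: A = 120 × 30 = 3600.00, centroid at (60.00, 205.00).
ΣA = 9680.00 mm²
ΣAx̄ = (6080.00)(60.00) + (3600.00)(60.00) = 580800.00 mm³
ΣAȳ = (6080.00)(95.00) + (3600.00)(205.00) = 1315600.00 mm³
x̄ = 580800.00 / 9680.00 = 60.00 mm
ȳ = 1315600.00 / 9680.00 = 135.91 mm

x̄ = 60.00 mm, ȳ = 135.91 mm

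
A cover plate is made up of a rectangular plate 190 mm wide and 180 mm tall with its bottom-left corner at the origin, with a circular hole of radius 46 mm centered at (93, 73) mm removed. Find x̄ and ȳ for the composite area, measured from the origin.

plate: A = 190 × 180 = 34200.00, centroid at (95.00, 90.00).
hole: A = −π·46² = -6647.61, centroid at (93.00, 73.00).
ΣA = 27552.39 mm²
ΣAx̄ = (34200.00)(95.00) + (-6647.61)(93.00) = 2630772.26 mm³
ΣAȳ = (34200.00)(90.00) + (-6647.61)(73.00) = 2592724.47 mm³
x̄ = 2630772.26 / 27552.39 = 95.48 mm
ȳ = 2592724.47 / 27552.39 = 94.10 mm

x̄ = 95.48 mm, ȳ = 94.10 mm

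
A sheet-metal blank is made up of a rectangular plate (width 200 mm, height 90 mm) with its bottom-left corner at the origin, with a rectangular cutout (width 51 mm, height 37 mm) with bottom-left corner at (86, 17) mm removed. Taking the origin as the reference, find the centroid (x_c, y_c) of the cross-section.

plate: A = 200 × 90 = 18000.00, centroid at (100.00, 45.00).
hole: A = −(51 × 37) = -1887.00, centroid at (111.50, 35.50).
ΣA = 16113.00 mm²
ΣAx_c = (18000.00)(100.00) + (-1887.00)(111.50) = 1589599.50 mm³
ΣAy_c = (18000.00)(45.00) + (-1887.00)(35.50) = 743011.50 mm³
x_c = 1589599.50 / 16113.00 = 98.65 mm
y_c = 743011.50 / 16113.00 = 46.11 mm

x_c = 98.65 mm, y_c = 46.11 mm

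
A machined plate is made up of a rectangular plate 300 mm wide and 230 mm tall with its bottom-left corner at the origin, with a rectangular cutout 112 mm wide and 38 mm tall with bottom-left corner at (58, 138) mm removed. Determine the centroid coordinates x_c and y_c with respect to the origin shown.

x_c = 152.37 mm, y_c = 112.24 mm

Part | A | x̄ᵢ | ȳᵢ | A·x̄ᵢ | A·ȳᵢ
plate | 69000.00 | 150.00 | 115.00 | 10350000.00 | 7935000.00
hole | -4256.00 | 114.00 | 157.00 | -485184.00 | -668192.00
Σ | 64744.00 |  |  | 9864816.00 | 7266808.00
x_c = 9864816.00 / 64744.00 = 152.37 mm
y_c = 7266808.00 / 64744.00 = 112.24 mm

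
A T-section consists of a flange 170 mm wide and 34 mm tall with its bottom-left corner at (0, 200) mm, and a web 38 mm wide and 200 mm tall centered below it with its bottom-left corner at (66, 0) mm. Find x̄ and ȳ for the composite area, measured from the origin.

x̄ = 85.00 mm, ȳ = 150.54 mm

Part | A | x̄ᵢ | ȳᵢ | A·x̄ᵢ | A·ȳᵢ
web | 7600.00 | 85.00 | 100.00 | 646000.00 | 760000.00
flange | 5780.00 | 85.00 | 217.00 | 491300.00 | 1254260.00
Σ | 13380.00 |  |  | 1137300.00 | 2014260.00
x̄ = 1137300.00 / 13380.00 = 85.00 mm
ȳ = 2014260.00 / 13380.00 = 150.54 mm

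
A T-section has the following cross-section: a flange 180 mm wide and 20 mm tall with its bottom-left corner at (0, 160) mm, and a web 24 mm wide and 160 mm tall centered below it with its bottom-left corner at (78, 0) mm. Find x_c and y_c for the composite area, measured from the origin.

web: A = 24 × 160 = 3840.00, centroid at (90.00, 80.00).
flange: A = 180 × 20 = 3600.00, centroid at (90.00, 170.00).
ΣA = 7440.00 mm²
ΣAx_c = (3840.00)(90.00) + (3600.00)(90.00) = 669600.00 mm³
ΣAy_c = (3840.00)(80.00) + (3600.00)(170.00) = 919200.00 mm³
x_c = 669600.00 / 7440.00 = 90.00 mm
y_c = 919200.00 / 7440.00 = 123.55 mm

x_c = 90.00 mm, y_c = 123.55 mm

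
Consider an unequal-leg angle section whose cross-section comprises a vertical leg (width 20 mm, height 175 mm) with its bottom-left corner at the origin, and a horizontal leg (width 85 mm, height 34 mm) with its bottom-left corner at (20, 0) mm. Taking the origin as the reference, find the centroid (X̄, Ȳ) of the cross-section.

vertical leg: A = 20 × 175 = 3500.00, centroid at (10.00, 87.50).
horizontal leg: A = 85 × 34 = 2890.00, centroid at (62.50, 17.00).
ΣA = 6390.00 mm²
ΣAX̄ = (3500.00)(10.00) + (2890.00)(62.50) = 215625.00 mm³
ΣAȲ = (3500.00)(87.50) + (2890.00)(17.00) = 355380.00 mm³
X̄ = 215625.00 / 6390.00 = 33.74 mm
Ȳ = 355380.00 / 6390.00 = 55.62 mm

X̄ = 33.74 mm, Ȳ = 55.62 mm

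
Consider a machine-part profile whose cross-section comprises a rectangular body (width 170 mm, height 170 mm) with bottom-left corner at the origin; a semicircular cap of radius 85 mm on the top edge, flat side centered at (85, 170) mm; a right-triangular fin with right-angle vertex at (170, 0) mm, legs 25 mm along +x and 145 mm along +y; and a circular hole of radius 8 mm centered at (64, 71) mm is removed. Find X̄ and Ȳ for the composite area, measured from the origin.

Part | A | x̄ᵢ | ȳᵢ | A·x̄ᵢ | A·ȳᵢ
rectangular body | 28900.00 | 85.00 | 85.00 | 2456500.00 | 2456500.00
semicircular top | 11349.00 | 85.00 | 206.08 | 964665.29 | 2338747.26
triangular fin | 1812.50 | 178.33 | 48.33 | 323229.17 | 87604.17
hole | -201.06 | 64.00 | 71.00 | -12867.96 | -14275.40
Σ | 41860.44 |  |  | 3731526.50 | 4868576.02
X̄ = 3731526.50 / 41860.44 = 89.14 mm
Ȳ = 4868576.02 / 41860.44 = 116.30 mm

X̄ = 89.14 mm, Ȳ = 116.30 mm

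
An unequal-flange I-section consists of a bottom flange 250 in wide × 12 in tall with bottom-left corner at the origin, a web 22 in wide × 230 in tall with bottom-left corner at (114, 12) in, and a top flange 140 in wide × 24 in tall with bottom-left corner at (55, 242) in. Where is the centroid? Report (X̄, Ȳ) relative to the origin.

X̄ = 125.00 in, Ȳ = 132.58 in

Part | A | x̄ᵢ | ȳᵢ | A·x̄ᵢ | A·ȳᵢ
bottom flange | 3000.00 | 125.00 | 6.00 | 375000.00 | 18000.00
web | 5060.00 | 125.00 | 127.00 | 632500.00 | 642620.00
top flange | 3360.00 | 125.00 | 254.00 | 420000.00 | 853440.00
Σ | 11420.00 |  |  | 1427500.00 | 1514060.00
X̄ = 1427500.00 / 11420.00 = 125.00 in
Ȳ = 1514060.00 / 11420.00 = 132.58 in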